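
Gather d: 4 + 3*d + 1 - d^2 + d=-d^2 + 4*d + 5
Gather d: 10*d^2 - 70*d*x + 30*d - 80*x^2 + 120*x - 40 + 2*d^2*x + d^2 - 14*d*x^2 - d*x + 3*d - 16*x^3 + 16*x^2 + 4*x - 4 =d^2*(2*x + 11) + d*(-14*x^2 - 71*x + 33) - 16*x^3 - 64*x^2 + 124*x - 44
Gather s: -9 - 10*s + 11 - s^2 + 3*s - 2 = -s^2 - 7*s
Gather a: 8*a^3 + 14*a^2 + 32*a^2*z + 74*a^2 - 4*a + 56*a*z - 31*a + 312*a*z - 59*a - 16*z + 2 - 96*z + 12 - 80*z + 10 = 8*a^3 + a^2*(32*z + 88) + a*(368*z - 94) - 192*z + 24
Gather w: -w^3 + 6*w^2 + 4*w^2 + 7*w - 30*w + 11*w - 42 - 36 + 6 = -w^3 + 10*w^2 - 12*w - 72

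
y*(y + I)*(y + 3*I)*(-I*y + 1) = -I*y^4 + 5*y^3 + 7*I*y^2 - 3*y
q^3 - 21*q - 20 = (q - 5)*(q + 1)*(q + 4)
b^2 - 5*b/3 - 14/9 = (b - 7/3)*(b + 2/3)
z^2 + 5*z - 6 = (z - 1)*(z + 6)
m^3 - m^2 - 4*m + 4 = (m - 2)*(m - 1)*(m + 2)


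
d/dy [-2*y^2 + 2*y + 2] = 2 - 4*y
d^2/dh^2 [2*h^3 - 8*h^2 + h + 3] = 12*h - 16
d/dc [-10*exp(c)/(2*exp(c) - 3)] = 30*exp(c)/(2*exp(c) - 3)^2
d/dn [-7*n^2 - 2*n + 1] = -14*n - 2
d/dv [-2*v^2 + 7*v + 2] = 7 - 4*v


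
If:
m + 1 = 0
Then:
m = -1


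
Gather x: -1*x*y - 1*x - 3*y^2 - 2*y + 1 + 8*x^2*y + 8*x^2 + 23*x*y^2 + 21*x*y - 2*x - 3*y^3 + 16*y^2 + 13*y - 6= x^2*(8*y + 8) + x*(23*y^2 + 20*y - 3) - 3*y^3 + 13*y^2 + 11*y - 5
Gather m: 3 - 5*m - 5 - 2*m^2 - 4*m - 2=-2*m^2 - 9*m - 4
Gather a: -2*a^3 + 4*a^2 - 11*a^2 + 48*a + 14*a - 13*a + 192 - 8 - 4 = -2*a^3 - 7*a^2 + 49*a + 180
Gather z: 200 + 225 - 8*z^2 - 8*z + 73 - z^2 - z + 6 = -9*z^2 - 9*z + 504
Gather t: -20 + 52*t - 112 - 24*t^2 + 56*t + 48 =-24*t^2 + 108*t - 84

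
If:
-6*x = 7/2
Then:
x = -7/12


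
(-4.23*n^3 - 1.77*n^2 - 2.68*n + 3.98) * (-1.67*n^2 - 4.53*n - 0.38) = 7.0641*n^5 + 22.1178*n^4 + 14.1011*n^3 + 6.1664*n^2 - 17.011*n - 1.5124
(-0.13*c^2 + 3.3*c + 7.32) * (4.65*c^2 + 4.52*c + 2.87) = -0.6045*c^4 + 14.7574*c^3 + 48.5809*c^2 + 42.5574*c + 21.0084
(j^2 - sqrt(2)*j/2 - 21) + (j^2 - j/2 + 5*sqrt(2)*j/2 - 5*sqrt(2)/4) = 2*j^2 - j/2 + 2*sqrt(2)*j - 21 - 5*sqrt(2)/4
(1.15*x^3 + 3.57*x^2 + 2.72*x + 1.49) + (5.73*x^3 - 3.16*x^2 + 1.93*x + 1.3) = 6.88*x^3 + 0.41*x^2 + 4.65*x + 2.79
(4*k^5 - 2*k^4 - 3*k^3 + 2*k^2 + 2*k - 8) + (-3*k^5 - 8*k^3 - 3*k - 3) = k^5 - 2*k^4 - 11*k^3 + 2*k^2 - k - 11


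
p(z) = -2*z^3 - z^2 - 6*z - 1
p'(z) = -6*z^2 - 2*z - 6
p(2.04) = -34.38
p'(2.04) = -35.05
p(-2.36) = 33.88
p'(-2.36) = -34.70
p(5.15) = -331.60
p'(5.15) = -175.44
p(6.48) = -626.07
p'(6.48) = -270.90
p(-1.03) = 6.30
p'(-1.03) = -10.31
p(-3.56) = 97.92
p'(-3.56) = -74.92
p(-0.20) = 0.18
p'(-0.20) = -5.84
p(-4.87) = 235.51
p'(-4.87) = -138.56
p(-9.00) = 1430.00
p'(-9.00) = -474.00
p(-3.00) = 62.00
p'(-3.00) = -54.00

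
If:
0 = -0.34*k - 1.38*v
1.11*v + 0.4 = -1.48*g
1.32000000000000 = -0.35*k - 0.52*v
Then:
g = -1.37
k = -5.95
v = 1.47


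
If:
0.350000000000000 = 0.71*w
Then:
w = 0.49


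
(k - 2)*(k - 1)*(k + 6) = k^3 + 3*k^2 - 16*k + 12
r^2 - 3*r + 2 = (r - 2)*(r - 1)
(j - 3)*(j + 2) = j^2 - j - 6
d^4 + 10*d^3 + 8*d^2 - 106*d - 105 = (d - 3)*(d + 1)*(d + 5)*(d + 7)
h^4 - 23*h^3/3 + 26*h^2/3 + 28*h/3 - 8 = (h - 6)*(h - 2)*(h - 2/3)*(h + 1)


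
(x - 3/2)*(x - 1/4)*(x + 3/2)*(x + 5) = x^4 + 19*x^3/4 - 7*x^2/2 - 171*x/16 + 45/16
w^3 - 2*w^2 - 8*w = w*(w - 4)*(w + 2)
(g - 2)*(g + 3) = g^2 + g - 6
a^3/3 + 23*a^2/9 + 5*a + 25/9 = (a/3 + 1/3)*(a + 5/3)*(a + 5)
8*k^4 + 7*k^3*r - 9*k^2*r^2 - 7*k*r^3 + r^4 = (-8*k + r)*(-k + r)*(k + r)^2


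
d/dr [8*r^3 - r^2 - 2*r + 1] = 24*r^2 - 2*r - 2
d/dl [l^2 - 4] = 2*l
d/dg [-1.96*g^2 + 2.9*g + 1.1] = 2.9 - 3.92*g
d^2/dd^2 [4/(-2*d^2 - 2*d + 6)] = 4*(d^2 + d - (2*d + 1)^2 - 3)/(d^2 + d - 3)^3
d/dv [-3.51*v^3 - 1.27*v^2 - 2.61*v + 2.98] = -10.53*v^2 - 2.54*v - 2.61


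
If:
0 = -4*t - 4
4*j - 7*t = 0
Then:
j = -7/4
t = -1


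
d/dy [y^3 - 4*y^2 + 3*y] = 3*y^2 - 8*y + 3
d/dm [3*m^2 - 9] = 6*m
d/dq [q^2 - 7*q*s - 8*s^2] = 2*q - 7*s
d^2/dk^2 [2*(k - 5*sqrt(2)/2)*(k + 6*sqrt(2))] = 4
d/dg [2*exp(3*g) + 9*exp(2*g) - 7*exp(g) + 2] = (6*exp(2*g) + 18*exp(g) - 7)*exp(g)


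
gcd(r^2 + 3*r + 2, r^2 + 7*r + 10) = r + 2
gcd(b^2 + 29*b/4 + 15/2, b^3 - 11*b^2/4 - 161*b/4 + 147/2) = b + 6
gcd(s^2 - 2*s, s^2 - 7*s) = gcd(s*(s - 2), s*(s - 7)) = s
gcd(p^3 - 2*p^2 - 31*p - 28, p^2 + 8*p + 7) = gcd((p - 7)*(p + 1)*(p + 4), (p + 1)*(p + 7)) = p + 1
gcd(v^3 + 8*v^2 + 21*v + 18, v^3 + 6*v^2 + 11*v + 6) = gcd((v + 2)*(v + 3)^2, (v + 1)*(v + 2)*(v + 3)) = v^2 + 5*v + 6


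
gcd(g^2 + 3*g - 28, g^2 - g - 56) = g + 7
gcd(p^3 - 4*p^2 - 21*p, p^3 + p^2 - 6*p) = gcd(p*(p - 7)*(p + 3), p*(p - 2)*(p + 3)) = p^2 + 3*p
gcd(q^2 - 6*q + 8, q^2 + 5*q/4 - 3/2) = 1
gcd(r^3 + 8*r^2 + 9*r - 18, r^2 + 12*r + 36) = r + 6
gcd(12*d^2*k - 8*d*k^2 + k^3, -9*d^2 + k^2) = 1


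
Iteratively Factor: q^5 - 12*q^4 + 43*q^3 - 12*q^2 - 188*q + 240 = (q - 4)*(q^4 - 8*q^3 + 11*q^2 + 32*q - 60) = (q - 4)*(q + 2)*(q^3 - 10*q^2 + 31*q - 30) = (q - 5)*(q - 4)*(q + 2)*(q^2 - 5*q + 6) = (q - 5)*(q - 4)*(q - 2)*(q + 2)*(q - 3)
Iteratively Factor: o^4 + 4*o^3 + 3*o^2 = (o + 1)*(o^3 + 3*o^2) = o*(o + 1)*(o^2 + 3*o) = o^2*(o + 1)*(o + 3)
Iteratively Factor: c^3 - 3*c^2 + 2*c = (c - 1)*(c^2 - 2*c) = (c - 2)*(c - 1)*(c)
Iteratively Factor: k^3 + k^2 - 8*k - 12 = (k + 2)*(k^2 - k - 6) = (k + 2)^2*(k - 3)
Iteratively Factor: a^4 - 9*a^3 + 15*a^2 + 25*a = (a - 5)*(a^3 - 4*a^2 - 5*a) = (a - 5)*(a + 1)*(a^2 - 5*a) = (a - 5)^2*(a + 1)*(a)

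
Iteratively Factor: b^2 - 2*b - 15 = (b - 5)*(b + 3)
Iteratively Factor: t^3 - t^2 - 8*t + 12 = (t - 2)*(t^2 + t - 6) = (t - 2)^2*(t + 3)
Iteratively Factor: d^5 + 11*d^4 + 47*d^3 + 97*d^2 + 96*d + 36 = (d + 3)*(d^4 + 8*d^3 + 23*d^2 + 28*d + 12) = (d + 2)*(d + 3)*(d^3 + 6*d^2 + 11*d + 6) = (d + 2)^2*(d + 3)*(d^2 + 4*d + 3) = (d + 2)^2*(d + 3)^2*(d + 1)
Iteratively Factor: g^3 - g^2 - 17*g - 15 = (g + 3)*(g^2 - 4*g - 5) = (g + 1)*(g + 3)*(g - 5)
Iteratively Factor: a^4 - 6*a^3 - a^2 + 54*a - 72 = (a - 3)*(a^3 - 3*a^2 - 10*a + 24) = (a - 3)*(a + 3)*(a^2 - 6*a + 8) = (a - 3)*(a - 2)*(a + 3)*(a - 4)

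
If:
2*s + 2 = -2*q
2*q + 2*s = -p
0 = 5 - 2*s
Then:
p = 2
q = -7/2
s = 5/2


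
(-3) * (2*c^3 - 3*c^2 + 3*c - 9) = -6*c^3 + 9*c^2 - 9*c + 27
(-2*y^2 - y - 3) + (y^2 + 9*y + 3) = -y^2 + 8*y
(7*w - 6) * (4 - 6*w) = -42*w^2 + 64*w - 24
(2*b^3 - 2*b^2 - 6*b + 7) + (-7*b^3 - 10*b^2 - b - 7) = -5*b^3 - 12*b^2 - 7*b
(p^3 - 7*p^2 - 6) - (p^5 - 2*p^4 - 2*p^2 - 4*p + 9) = -p^5 + 2*p^4 + p^3 - 5*p^2 + 4*p - 15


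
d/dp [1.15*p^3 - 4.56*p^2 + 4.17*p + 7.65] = 3.45*p^2 - 9.12*p + 4.17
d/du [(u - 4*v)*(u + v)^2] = (u + v)*(3*u - 7*v)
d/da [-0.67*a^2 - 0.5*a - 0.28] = -1.34*a - 0.5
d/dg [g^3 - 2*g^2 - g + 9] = 3*g^2 - 4*g - 1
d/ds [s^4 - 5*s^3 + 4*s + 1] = 4*s^3 - 15*s^2 + 4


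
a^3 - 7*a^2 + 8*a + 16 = (a - 4)^2*(a + 1)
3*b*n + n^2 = n*(3*b + n)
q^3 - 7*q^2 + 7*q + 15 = (q - 5)*(q - 3)*(q + 1)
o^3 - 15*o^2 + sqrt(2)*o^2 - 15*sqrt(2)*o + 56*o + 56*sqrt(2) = (o - 8)*(o - 7)*(o + sqrt(2))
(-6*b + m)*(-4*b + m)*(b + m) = 24*b^3 + 14*b^2*m - 9*b*m^2 + m^3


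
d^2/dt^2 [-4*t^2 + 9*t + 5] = -8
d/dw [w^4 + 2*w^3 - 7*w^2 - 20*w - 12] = 4*w^3 + 6*w^2 - 14*w - 20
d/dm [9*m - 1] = 9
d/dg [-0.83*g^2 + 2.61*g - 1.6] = 2.61 - 1.66*g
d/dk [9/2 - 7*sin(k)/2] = -7*cos(k)/2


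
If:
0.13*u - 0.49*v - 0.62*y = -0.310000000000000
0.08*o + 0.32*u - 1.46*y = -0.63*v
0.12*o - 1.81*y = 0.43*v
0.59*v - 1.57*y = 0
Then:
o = 2.71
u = -0.75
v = 0.29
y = 0.11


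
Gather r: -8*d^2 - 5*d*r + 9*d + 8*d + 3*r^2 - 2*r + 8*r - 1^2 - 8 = -8*d^2 + 17*d + 3*r^2 + r*(6 - 5*d) - 9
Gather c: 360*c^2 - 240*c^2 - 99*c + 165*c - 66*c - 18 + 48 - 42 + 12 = 120*c^2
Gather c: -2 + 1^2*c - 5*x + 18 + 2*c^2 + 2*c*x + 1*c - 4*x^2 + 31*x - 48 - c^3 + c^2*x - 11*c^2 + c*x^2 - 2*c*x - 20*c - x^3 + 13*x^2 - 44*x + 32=-c^3 + c^2*(x - 9) + c*(x^2 - 18) - x^3 + 9*x^2 - 18*x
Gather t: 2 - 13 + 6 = -5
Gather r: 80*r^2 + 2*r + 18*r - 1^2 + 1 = 80*r^2 + 20*r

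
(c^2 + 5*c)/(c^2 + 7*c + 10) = c/(c + 2)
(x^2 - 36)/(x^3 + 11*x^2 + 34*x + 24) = (x - 6)/(x^2 + 5*x + 4)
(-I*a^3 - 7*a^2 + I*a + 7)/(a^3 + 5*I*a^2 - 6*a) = (-I*a^3 - 7*a^2 + I*a + 7)/(a*(a^2 + 5*I*a - 6))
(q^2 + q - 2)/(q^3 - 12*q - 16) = (q - 1)/(q^2 - 2*q - 8)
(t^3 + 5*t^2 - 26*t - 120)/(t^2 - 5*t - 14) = (-t^3 - 5*t^2 + 26*t + 120)/(-t^2 + 5*t + 14)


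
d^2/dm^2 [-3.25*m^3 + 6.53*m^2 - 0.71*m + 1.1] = 13.06 - 19.5*m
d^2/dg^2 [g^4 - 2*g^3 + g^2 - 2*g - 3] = 12*g^2 - 12*g + 2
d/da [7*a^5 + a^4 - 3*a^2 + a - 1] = 35*a^4 + 4*a^3 - 6*a + 1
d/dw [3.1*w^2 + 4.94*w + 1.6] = 6.2*w + 4.94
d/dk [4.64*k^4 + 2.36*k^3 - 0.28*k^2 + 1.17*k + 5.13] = 18.56*k^3 + 7.08*k^2 - 0.56*k + 1.17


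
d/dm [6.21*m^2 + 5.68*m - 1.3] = 12.42*m + 5.68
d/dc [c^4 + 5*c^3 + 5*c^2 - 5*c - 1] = 4*c^3 + 15*c^2 + 10*c - 5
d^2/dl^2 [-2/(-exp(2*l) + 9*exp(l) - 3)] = 2*((9 - 4*exp(l))*(exp(2*l) - 9*exp(l) + 3) + 2*(2*exp(l) - 9)^2*exp(l))*exp(l)/(exp(2*l) - 9*exp(l) + 3)^3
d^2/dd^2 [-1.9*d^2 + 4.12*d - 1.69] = -3.80000000000000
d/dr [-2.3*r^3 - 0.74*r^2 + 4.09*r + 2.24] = -6.9*r^2 - 1.48*r + 4.09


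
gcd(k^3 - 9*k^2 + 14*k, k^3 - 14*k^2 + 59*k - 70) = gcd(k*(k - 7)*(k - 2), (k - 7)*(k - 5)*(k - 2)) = k^2 - 9*k + 14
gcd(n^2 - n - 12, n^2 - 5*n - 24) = n + 3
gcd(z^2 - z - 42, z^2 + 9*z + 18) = z + 6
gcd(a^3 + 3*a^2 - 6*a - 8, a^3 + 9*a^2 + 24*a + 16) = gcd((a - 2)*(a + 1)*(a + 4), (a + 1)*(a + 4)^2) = a^2 + 5*a + 4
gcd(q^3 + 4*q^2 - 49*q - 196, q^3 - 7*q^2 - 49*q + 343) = q^2 - 49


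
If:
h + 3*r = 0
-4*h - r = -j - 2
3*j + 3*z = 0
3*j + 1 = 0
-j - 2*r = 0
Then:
No Solution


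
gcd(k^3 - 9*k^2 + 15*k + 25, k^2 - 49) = 1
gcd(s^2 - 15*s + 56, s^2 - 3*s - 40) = s - 8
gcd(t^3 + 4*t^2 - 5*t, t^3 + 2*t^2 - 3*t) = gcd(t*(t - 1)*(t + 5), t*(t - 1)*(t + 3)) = t^2 - t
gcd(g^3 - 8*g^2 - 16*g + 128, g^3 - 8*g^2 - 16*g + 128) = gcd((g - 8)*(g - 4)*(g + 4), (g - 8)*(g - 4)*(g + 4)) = g^3 - 8*g^2 - 16*g + 128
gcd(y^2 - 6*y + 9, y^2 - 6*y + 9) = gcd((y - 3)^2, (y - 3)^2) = y^2 - 6*y + 9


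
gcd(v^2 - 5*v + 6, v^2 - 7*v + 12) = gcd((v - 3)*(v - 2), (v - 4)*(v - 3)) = v - 3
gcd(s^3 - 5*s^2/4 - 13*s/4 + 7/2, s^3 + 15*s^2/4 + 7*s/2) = s + 7/4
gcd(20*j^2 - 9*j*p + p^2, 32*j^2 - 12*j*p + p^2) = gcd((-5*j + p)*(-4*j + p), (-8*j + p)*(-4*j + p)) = -4*j + p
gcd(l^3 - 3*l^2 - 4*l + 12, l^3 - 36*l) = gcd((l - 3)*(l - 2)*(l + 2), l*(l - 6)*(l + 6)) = 1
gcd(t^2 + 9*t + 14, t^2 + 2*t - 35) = t + 7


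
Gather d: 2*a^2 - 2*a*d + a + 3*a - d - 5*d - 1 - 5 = 2*a^2 + 4*a + d*(-2*a - 6) - 6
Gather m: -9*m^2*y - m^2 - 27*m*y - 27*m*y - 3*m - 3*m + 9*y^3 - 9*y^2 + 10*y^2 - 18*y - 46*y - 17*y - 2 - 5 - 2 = m^2*(-9*y - 1) + m*(-54*y - 6) + 9*y^3 + y^2 - 81*y - 9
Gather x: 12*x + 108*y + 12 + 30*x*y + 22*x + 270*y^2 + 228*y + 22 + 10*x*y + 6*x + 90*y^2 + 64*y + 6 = x*(40*y + 40) + 360*y^2 + 400*y + 40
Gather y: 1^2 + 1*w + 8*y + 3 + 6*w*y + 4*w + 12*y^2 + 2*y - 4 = 5*w + 12*y^2 + y*(6*w + 10)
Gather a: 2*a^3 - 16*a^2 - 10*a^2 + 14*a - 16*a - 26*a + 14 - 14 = 2*a^3 - 26*a^2 - 28*a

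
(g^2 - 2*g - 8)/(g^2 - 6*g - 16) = (g - 4)/(g - 8)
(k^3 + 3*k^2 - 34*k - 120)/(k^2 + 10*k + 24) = (k^2 - k - 30)/(k + 6)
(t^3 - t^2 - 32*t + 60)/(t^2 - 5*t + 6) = (t^2 + t - 30)/(t - 3)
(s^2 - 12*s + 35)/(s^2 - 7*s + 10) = (s - 7)/(s - 2)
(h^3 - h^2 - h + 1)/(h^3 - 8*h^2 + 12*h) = (h^3 - h^2 - h + 1)/(h*(h^2 - 8*h + 12))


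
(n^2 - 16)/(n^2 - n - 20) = (n - 4)/(n - 5)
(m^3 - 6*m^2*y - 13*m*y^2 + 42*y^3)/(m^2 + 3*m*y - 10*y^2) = (m^2 - 4*m*y - 21*y^2)/(m + 5*y)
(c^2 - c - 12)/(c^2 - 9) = (c - 4)/(c - 3)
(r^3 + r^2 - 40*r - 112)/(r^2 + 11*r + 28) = (r^2 - 3*r - 28)/(r + 7)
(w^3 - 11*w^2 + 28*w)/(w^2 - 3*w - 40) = w*(-w^2 + 11*w - 28)/(-w^2 + 3*w + 40)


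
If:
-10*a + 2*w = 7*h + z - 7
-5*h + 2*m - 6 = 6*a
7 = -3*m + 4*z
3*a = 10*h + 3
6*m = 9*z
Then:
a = -31/5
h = -54/25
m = -21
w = -2453/50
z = -14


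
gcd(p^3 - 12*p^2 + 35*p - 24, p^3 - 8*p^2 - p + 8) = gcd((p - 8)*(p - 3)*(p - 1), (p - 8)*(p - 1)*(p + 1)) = p^2 - 9*p + 8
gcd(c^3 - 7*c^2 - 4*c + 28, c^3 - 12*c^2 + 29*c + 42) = c - 7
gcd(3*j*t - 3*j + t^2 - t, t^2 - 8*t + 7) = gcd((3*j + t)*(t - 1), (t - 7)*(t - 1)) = t - 1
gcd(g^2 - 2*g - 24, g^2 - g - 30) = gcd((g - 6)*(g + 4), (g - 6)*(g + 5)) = g - 6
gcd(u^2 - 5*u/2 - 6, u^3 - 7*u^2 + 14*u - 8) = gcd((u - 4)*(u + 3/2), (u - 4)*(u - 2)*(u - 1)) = u - 4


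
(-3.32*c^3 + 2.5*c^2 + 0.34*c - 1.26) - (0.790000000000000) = -3.32*c^3 + 2.5*c^2 + 0.34*c - 2.05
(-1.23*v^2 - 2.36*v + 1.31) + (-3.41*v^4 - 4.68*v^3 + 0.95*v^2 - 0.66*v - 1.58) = -3.41*v^4 - 4.68*v^3 - 0.28*v^2 - 3.02*v - 0.27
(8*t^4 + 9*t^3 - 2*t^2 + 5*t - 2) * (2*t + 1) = 16*t^5 + 26*t^4 + 5*t^3 + 8*t^2 + t - 2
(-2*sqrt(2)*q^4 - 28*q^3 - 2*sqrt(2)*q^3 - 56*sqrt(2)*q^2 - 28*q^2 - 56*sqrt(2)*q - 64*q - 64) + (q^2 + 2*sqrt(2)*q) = -2*sqrt(2)*q^4 - 28*q^3 - 2*sqrt(2)*q^3 - 56*sqrt(2)*q^2 - 27*q^2 - 54*sqrt(2)*q - 64*q - 64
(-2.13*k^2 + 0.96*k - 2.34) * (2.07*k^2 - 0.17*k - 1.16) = -4.4091*k^4 + 2.3493*k^3 - 2.5362*k^2 - 0.7158*k + 2.7144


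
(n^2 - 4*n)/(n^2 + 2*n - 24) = n/(n + 6)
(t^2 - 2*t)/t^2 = (t - 2)/t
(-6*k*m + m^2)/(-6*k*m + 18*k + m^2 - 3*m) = m/(m - 3)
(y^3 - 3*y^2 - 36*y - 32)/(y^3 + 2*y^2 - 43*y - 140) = (y^2 - 7*y - 8)/(y^2 - 2*y - 35)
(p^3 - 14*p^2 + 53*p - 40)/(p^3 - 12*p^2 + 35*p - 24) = (p - 5)/(p - 3)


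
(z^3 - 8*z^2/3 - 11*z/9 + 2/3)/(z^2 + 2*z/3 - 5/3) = (9*z^3 - 24*z^2 - 11*z + 6)/(3*(3*z^2 + 2*z - 5))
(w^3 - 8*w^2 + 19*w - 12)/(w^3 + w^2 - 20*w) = (w^2 - 4*w + 3)/(w*(w + 5))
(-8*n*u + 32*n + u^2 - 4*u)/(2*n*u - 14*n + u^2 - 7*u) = (-8*n*u + 32*n + u^2 - 4*u)/(2*n*u - 14*n + u^2 - 7*u)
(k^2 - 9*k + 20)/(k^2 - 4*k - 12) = (-k^2 + 9*k - 20)/(-k^2 + 4*k + 12)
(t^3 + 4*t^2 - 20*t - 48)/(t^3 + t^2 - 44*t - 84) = (t - 4)/(t - 7)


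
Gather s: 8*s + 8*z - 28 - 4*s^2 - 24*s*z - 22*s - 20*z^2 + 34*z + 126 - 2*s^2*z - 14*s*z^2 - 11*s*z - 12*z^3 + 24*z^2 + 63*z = s^2*(-2*z - 4) + s*(-14*z^2 - 35*z - 14) - 12*z^3 + 4*z^2 + 105*z + 98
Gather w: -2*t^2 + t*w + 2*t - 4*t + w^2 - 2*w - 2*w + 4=-2*t^2 - 2*t + w^2 + w*(t - 4) + 4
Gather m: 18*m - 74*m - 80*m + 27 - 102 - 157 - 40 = -136*m - 272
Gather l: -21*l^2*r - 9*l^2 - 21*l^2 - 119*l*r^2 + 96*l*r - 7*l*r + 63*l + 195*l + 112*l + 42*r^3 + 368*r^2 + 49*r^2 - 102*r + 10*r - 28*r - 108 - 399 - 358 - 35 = l^2*(-21*r - 30) + l*(-119*r^2 + 89*r + 370) + 42*r^3 + 417*r^2 - 120*r - 900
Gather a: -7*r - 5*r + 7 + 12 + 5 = 24 - 12*r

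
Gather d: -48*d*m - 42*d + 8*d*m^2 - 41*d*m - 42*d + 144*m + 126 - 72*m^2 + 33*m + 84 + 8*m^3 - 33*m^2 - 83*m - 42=d*(8*m^2 - 89*m - 84) + 8*m^3 - 105*m^2 + 94*m + 168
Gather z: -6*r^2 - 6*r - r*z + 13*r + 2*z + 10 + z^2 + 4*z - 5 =-6*r^2 + 7*r + z^2 + z*(6 - r) + 5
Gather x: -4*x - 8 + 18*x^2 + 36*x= 18*x^2 + 32*x - 8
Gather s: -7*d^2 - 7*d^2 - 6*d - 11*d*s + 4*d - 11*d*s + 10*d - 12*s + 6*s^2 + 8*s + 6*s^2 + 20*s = -14*d^2 + 8*d + 12*s^2 + s*(16 - 22*d)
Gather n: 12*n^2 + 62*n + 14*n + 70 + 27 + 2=12*n^2 + 76*n + 99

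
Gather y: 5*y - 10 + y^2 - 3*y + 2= y^2 + 2*y - 8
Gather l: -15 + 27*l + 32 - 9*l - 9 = 18*l + 8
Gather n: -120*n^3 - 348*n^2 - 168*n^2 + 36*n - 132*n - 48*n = -120*n^3 - 516*n^2 - 144*n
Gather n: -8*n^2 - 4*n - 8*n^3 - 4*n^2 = -8*n^3 - 12*n^2 - 4*n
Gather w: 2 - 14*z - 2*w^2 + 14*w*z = -2*w^2 + 14*w*z - 14*z + 2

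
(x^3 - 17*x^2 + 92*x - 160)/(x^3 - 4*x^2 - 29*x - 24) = (x^2 - 9*x + 20)/(x^2 + 4*x + 3)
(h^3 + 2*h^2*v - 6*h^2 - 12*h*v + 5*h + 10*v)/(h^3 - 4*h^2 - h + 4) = (h^2 + 2*h*v - 5*h - 10*v)/(h^2 - 3*h - 4)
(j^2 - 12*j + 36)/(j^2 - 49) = (j^2 - 12*j + 36)/(j^2 - 49)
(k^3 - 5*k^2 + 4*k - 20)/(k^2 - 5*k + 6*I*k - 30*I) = (k^2 + 4)/(k + 6*I)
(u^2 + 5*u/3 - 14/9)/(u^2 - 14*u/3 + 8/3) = (u + 7/3)/(u - 4)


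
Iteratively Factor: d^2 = (d)*(d)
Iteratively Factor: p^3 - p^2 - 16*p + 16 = (p - 4)*(p^2 + 3*p - 4) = (p - 4)*(p - 1)*(p + 4)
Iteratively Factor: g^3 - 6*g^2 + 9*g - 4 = (g - 1)*(g^2 - 5*g + 4) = (g - 1)^2*(g - 4)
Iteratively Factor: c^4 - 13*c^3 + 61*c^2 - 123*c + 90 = (c - 2)*(c^3 - 11*c^2 + 39*c - 45) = (c - 5)*(c - 2)*(c^2 - 6*c + 9) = (c - 5)*(c - 3)*(c - 2)*(c - 3)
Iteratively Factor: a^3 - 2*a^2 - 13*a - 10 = (a - 5)*(a^2 + 3*a + 2) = (a - 5)*(a + 1)*(a + 2)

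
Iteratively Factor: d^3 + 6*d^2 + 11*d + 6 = (d + 3)*(d^2 + 3*d + 2) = (d + 2)*(d + 3)*(d + 1)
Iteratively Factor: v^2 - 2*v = (v)*(v - 2)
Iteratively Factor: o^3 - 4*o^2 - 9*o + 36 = (o - 3)*(o^2 - o - 12) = (o - 3)*(o + 3)*(o - 4)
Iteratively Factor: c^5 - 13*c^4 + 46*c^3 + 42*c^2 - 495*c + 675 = (c - 3)*(c^4 - 10*c^3 + 16*c^2 + 90*c - 225) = (c - 5)*(c - 3)*(c^3 - 5*c^2 - 9*c + 45) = (c - 5)*(c - 3)*(c + 3)*(c^2 - 8*c + 15) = (c - 5)*(c - 3)^2*(c + 3)*(c - 5)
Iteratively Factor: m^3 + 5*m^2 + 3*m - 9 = (m - 1)*(m^2 + 6*m + 9) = (m - 1)*(m + 3)*(m + 3)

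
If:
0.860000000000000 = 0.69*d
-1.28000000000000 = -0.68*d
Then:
No Solution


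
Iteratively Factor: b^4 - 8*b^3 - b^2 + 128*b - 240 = (b - 3)*(b^3 - 5*b^2 - 16*b + 80) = (b - 3)*(b + 4)*(b^2 - 9*b + 20) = (b - 4)*(b - 3)*(b + 4)*(b - 5)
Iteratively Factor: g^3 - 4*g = (g)*(g^2 - 4) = g*(g + 2)*(g - 2)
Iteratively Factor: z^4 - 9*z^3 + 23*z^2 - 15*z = (z - 3)*(z^3 - 6*z^2 + 5*z) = (z - 5)*(z - 3)*(z^2 - z) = (z - 5)*(z - 3)*(z - 1)*(z)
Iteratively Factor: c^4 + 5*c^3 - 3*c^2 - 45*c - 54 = (c + 2)*(c^3 + 3*c^2 - 9*c - 27) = (c - 3)*(c + 2)*(c^2 + 6*c + 9) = (c - 3)*(c + 2)*(c + 3)*(c + 3)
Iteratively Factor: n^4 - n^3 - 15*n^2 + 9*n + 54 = (n - 3)*(n^3 + 2*n^2 - 9*n - 18) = (n - 3)*(n + 3)*(n^2 - n - 6) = (n - 3)^2*(n + 3)*(n + 2)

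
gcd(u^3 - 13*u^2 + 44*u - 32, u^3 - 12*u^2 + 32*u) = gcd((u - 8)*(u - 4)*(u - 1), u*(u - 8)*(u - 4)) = u^2 - 12*u + 32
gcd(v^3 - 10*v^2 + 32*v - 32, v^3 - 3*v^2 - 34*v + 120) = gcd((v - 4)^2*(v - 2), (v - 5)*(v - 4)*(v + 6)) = v - 4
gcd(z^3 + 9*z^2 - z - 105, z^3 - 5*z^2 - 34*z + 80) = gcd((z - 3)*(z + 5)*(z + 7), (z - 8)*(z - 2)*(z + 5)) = z + 5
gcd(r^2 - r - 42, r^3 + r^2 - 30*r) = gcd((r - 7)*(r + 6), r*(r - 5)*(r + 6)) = r + 6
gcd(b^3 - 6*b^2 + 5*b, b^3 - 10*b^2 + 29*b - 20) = b^2 - 6*b + 5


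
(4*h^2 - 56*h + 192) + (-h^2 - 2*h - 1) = 3*h^2 - 58*h + 191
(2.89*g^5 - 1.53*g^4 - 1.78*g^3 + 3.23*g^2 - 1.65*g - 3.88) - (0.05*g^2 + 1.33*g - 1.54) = 2.89*g^5 - 1.53*g^4 - 1.78*g^3 + 3.18*g^2 - 2.98*g - 2.34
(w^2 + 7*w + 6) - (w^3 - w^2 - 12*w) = -w^3 + 2*w^2 + 19*w + 6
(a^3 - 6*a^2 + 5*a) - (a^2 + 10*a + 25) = a^3 - 7*a^2 - 5*a - 25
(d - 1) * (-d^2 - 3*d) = -d^3 - 2*d^2 + 3*d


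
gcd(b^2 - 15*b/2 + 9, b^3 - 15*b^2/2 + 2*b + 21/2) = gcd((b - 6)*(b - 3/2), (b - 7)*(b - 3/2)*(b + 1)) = b - 3/2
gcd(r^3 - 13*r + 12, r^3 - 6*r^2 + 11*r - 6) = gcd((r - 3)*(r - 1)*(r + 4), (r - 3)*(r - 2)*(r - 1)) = r^2 - 4*r + 3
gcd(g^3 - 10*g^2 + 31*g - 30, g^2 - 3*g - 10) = g - 5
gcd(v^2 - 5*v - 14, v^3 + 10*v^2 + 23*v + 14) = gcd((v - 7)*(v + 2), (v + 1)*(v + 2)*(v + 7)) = v + 2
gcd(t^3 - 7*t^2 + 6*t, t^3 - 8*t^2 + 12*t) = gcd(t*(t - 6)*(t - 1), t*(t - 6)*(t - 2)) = t^2 - 6*t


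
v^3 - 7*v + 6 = (v - 2)*(v - 1)*(v + 3)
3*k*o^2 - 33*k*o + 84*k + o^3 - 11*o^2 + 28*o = (3*k + o)*(o - 7)*(o - 4)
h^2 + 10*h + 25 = (h + 5)^2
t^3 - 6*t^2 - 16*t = t*(t - 8)*(t + 2)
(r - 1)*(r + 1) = r^2 - 1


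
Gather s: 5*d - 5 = 5*d - 5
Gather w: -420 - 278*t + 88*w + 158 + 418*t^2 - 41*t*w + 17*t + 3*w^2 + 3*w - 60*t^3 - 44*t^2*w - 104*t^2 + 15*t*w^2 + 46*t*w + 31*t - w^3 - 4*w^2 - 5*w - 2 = -60*t^3 + 314*t^2 - 230*t - w^3 + w^2*(15*t - 1) + w*(-44*t^2 + 5*t + 86) - 264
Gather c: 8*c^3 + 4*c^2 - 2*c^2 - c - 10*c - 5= 8*c^3 + 2*c^2 - 11*c - 5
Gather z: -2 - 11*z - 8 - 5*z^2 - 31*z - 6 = -5*z^2 - 42*z - 16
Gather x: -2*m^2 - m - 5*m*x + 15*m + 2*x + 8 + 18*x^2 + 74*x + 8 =-2*m^2 + 14*m + 18*x^2 + x*(76 - 5*m) + 16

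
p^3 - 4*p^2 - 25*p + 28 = (p - 7)*(p - 1)*(p + 4)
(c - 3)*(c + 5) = c^2 + 2*c - 15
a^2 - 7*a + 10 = (a - 5)*(a - 2)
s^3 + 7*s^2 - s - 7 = (s - 1)*(s + 1)*(s + 7)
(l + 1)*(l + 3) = l^2 + 4*l + 3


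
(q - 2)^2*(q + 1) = q^3 - 3*q^2 + 4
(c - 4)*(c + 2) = c^2 - 2*c - 8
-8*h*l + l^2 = l*(-8*h + l)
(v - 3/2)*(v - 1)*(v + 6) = v^3 + 7*v^2/2 - 27*v/2 + 9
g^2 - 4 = (g - 2)*(g + 2)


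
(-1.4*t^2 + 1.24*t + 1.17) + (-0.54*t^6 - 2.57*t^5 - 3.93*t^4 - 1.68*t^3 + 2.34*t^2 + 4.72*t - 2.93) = -0.54*t^6 - 2.57*t^5 - 3.93*t^4 - 1.68*t^3 + 0.94*t^2 + 5.96*t - 1.76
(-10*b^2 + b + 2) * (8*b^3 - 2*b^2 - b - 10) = -80*b^5 + 28*b^4 + 24*b^3 + 95*b^2 - 12*b - 20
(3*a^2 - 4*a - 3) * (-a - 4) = -3*a^3 - 8*a^2 + 19*a + 12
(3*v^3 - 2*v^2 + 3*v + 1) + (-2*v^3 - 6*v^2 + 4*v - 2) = v^3 - 8*v^2 + 7*v - 1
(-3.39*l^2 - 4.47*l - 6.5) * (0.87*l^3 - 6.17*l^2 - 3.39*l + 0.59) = -2.9493*l^5 + 17.0274*l^4 + 33.417*l^3 + 53.2582*l^2 + 19.3977*l - 3.835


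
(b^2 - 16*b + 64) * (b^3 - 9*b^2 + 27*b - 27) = b^5 - 25*b^4 + 235*b^3 - 1035*b^2 + 2160*b - 1728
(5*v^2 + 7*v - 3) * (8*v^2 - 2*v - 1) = 40*v^4 + 46*v^3 - 43*v^2 - v + 3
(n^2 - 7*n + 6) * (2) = 2*n^2 - 14*n + 12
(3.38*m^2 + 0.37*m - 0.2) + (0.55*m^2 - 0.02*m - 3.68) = 3.93*m^2 + 0.35*m - 3.88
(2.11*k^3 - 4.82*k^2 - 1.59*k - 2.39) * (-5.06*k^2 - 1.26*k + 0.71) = -10.6766*k^5 + 21.7306*k^4 + 15.6167*k^3 + 10.6746*k^2 + 1.8825*k - 1.6969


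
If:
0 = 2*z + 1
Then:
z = -1/2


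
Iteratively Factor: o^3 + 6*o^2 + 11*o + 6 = (o + 1)*(o^2 + 5*o + 6) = (o + 1)*(o + 3)*(o + 2)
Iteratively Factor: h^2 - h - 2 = (h - 2)*(h + 1)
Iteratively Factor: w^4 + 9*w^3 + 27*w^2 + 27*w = (w + 3)*(w^3 + 6*w^2 + 9*w) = (w + 3)^2*(w^2 + 3*w) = (w + 3)^3*(w)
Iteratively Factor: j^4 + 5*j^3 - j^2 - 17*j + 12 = (j - 1)*(j^3 + 6*j^2 + 5*j - 12) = (j - 1)^2*(j^2 + 7*j + 12) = (j - 1)^2*(j + 4)*(j + 3)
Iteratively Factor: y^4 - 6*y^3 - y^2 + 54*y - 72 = (y - 4)*(y^3 - 2*y^2 - 9*y + 18) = (y - 4)*(y - 2)*(y^2 - 9) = (y - 4)*(y - 2)*(y + 3)*(y - 3)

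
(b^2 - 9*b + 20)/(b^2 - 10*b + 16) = (b^2 - 9*b + 20)/(b^2 - 10*b + 16)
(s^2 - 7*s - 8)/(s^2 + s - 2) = (s^2 - 7*s - 8)/(s^2 + s - 2)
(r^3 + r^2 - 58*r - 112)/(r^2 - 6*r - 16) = r + 7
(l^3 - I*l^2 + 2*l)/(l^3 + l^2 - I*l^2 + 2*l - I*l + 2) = l/(l + 1)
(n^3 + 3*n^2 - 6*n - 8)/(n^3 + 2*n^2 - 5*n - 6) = (n + 4)/(n + 3)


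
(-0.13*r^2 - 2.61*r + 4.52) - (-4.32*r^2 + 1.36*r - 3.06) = 4.19*r^2 - 3.97*r + 7.58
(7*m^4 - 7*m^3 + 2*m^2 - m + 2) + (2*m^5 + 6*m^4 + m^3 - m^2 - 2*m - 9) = 2*m^5 + 13*m^4 - 6*m^3 + m^2 - 3*m - 7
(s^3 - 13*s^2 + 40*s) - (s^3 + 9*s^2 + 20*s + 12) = -22*s^2 + 20*s - 12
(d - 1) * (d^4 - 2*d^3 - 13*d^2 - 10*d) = d^5 - 3*d^4 - 11*d^3 + 3*d^2 + 10*d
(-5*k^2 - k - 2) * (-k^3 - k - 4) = 5*k^5 + k^4 + 7*k^3 + 21*k^2 + 6*k + 8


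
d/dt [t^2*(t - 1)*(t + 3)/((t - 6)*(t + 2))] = 2*t*(t^4 - 5*t^3 - 32*t^2 - 30*t + 36)/(t^4 - 8*t^3 - 8*t^2 + 96*t + 144)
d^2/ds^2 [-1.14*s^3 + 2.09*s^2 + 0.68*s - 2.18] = 4.18 - 6.84*s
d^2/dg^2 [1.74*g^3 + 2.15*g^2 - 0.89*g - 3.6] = 10.44*g + 4.3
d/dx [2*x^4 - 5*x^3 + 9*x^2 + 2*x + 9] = 8*x^3 - 15*x^2 + 18*x + 2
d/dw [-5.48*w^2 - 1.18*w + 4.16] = -10.96*w - 1.18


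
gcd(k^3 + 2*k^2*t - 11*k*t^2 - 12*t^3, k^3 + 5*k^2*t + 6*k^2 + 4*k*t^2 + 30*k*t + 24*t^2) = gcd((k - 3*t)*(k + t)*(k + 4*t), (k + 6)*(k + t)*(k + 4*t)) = k^2 + 5*k*t + 4*t^2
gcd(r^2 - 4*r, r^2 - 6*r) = r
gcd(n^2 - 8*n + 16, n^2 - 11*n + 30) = 1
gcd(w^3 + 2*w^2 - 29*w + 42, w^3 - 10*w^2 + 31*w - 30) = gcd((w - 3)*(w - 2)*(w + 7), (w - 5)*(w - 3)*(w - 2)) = w^2 - 5*w + 6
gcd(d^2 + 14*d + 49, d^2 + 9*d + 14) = d + 7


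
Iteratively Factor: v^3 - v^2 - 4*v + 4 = (v - 2)*(v^2 + v - 2) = (v - 2)*(v + 2)*(v - 1)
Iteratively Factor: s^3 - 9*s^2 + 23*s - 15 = (s - 5)*(s^2 - 4*s + 3) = (s - 5)*(s - 1)*(s - 3)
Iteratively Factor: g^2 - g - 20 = (g + 4)*(g - 5)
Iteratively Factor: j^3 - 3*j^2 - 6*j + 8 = (j + 2)*(j^2 - 5*j + 4) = (j - 1)*(j + 2)*(j - 4)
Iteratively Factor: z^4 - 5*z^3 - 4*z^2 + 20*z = (z + 2)*(z^3 - 7*z^2 + 10*z) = (z - 2)*(z + 2)*(z^2 - 5*z) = (z - 5)*(z - 2)*(z + 2)*(z)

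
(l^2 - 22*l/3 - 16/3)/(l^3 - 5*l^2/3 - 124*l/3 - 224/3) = (3*l + 2)/(3*l^2 + 19*l + 28)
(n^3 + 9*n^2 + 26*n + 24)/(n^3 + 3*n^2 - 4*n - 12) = (n + 4)/(n - 2)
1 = 1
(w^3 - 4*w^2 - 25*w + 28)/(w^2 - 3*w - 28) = w - 1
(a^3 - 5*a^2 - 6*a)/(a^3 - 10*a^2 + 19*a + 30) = a/(a - 5)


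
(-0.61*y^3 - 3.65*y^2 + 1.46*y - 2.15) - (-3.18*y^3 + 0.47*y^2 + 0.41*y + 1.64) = 2.57*y^3 - 4.12*y^2 + 1.05*y - 3.79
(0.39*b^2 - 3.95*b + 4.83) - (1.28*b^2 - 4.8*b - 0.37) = -0.89*b^2 + 0.85*b + 5.2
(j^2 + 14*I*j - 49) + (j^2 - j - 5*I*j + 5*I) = 2*j^2 - j + 9*I*j - 49 + 5*I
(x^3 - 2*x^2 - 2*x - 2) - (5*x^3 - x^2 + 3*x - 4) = -4*x^3 - x^2 - 5*x + 2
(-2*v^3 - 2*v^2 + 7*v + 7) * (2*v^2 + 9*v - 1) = -4*v^5 - 22*v^4 - 2*v^3 + 79*v^2 + 56*v - 7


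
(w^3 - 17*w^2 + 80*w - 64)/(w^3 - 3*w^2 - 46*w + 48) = (w - 8)/(w + 6)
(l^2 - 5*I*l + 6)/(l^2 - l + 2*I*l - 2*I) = (l^2 - 5*I*l + 6)/(l^2 - l + 2*I*l - 2*I)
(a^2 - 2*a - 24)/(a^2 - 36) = (a + 4)/(a + 6)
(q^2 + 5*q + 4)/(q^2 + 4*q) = (q + 1)/q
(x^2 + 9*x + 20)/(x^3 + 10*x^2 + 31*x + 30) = (x + 4)/(x^2 + 5*x + 6)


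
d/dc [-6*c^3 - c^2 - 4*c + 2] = -18*c^2 - 2*c - 4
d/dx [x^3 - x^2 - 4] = x*(3*x - 2)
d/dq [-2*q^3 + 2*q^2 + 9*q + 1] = -6*q^2 + 4*q + 9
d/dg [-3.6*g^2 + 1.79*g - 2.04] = 1.79 - 7.2*g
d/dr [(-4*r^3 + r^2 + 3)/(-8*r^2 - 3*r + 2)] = (32*r^4 + 24*r^3 - 27*r^2 + 52*r + 9)/(64*r^4 + 48*r^3 - 23*r^2 - 12*r + 4)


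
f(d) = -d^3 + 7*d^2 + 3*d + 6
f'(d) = -3*d^2 + 14*d + 3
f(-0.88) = 9.46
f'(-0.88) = -11.64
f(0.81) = 12.49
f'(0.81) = 12.37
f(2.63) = 44.12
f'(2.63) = 19.07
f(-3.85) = 155.27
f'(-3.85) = -95.37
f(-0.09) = 5.79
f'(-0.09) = 1.72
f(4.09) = 66.95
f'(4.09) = 10.08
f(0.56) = 9.70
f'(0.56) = 9.90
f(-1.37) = 17.60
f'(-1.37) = -21.81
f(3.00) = 51.00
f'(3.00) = 18.00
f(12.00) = -678.00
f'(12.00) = -261.00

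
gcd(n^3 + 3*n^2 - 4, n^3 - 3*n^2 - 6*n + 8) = n^2 + n - 2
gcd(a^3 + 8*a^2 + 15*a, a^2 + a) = a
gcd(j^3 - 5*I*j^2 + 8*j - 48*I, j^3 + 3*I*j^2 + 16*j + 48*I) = j^2 - I*j + 12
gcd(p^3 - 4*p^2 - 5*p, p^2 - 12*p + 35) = p - 5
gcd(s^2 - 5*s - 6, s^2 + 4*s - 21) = 1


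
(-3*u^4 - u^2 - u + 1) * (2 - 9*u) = 27*u^5 - 6*u^4 + 9*u^3 + 7*u^2 - 11*u + 2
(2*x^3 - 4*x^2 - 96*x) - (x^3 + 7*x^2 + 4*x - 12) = x^3 - 11*x^2 - 100*x + 12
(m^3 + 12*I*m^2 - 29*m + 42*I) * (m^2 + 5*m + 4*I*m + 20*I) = m^5 + 5*m^4 + 16*I*m^4 - 77*m^3 + 80*I*m^3 - 385*m^2 - 74*I*m^2 - 168*m - 370*I*m - 840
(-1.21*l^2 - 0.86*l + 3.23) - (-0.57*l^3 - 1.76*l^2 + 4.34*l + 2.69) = 0.57*l^3 + 0.55*l^2 - 5.2*l + 0.54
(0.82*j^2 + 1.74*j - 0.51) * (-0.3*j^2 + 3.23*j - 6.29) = -0.246*j^4 + 2.1266*j^3 + 0.615399999999999*j^2 - 12.5919*j + 3.2079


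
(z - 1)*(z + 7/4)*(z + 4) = z^3 + 19*z^2/4 + 5*z/4 - 7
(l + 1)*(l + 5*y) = l^2 + 5*l*y + l + 5*y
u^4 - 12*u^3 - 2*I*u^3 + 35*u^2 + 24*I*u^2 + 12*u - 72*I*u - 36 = (u - 6)^2*(u - I)^2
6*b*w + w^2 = w*(6*b + w)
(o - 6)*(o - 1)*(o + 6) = o^3 - o^2 - 36*o + 36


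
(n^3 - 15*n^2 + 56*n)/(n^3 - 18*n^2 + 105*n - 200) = n*(n - 7)/(n^2 - 10*n + 25)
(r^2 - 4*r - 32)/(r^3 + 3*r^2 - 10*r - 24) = (r - 8)/(r^2 - r - 6)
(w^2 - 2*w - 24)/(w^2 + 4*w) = (w - 6)/w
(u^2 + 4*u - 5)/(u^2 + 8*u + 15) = (u - 1)/(u + 3)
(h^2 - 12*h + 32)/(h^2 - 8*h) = (h - 4)/h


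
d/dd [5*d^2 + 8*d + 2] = 10*d + 8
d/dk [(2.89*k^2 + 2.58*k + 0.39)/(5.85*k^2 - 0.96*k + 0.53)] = (-17.8674*k^2 - 1.4996*k + 1.7418)/(34.2225*k^4 - 11.232*k^3 + 7.1226*k^2 - 1.0176*k + 0.2809)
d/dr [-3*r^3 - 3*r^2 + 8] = 3*r*(-3*r - 2)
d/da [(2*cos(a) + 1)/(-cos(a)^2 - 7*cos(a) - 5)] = (-2*cos(a) - cos(2*a) + 2)*sin(a)/(cos(a)^2 + 7*cos(a) + 5)^2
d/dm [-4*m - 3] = -4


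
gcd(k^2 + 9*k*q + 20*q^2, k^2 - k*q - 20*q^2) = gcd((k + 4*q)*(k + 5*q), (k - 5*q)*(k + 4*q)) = k + 4*q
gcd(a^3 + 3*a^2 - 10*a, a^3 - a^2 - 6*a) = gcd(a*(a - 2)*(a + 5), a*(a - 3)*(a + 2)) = a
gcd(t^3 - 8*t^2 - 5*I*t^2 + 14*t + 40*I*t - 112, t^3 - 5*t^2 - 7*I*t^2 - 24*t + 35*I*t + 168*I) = t^2 + t*(-8 - 7*I) + 56*I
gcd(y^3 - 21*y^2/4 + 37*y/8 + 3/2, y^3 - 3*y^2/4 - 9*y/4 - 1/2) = y + 1/4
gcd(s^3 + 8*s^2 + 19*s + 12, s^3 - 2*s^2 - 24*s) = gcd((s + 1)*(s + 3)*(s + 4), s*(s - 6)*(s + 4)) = s + 4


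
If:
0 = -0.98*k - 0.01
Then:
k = -0.01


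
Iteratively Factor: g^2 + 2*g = (g)*(g + 2)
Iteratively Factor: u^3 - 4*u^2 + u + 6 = (u - 2)*(u^2 - 2*u - 3) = (u - 2)*(u + 1)*(u - 3)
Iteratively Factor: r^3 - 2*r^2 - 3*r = (r + 1)*(r^2 - 3*r) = r*(r + 1)*(r - 3)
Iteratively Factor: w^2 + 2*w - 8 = (w - 2)*(w + 4)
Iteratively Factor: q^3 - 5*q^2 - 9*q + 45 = (q - 5)*(q^2 - 9) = (q - 5)*(q - 3)*(q + 3)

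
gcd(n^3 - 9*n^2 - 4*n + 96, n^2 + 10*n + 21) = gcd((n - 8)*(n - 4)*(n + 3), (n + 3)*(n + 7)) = n + 3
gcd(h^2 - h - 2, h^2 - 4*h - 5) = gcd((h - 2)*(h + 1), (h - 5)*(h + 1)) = h + 1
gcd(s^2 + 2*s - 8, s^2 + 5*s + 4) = s + 4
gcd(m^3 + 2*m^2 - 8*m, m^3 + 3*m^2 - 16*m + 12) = m - 2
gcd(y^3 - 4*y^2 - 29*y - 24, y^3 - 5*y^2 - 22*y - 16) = y^2 - 7*y - 8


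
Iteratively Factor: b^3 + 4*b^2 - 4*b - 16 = (b + 2)*(b^2 + 2*b - 8) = (b - 2)*(b + 2)*(b + 4)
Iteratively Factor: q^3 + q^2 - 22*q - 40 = (q - 5)*(q^2 + 6*q + 8) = (q - 5)*(q + 4)*(q + 2)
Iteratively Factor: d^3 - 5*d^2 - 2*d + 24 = (d + 2)*(d^2 - 7*d + 12) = (d - 4)*(d + 2)*(d - 3)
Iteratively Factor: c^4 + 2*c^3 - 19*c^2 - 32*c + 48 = (c + 4)*(c^3 - 2*c^2 - 11*c + 12) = (c - 1)*(c + 4)*(c^2 - c - 12) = (c - 4)*(c - 1)*(c + 4)*(c + 3)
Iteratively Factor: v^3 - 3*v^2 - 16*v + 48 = (v - 3)*(v^2 - 16) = (v - 3)*(v + 4)*(v - 4)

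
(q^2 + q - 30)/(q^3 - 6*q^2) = (q^2 + q - 30)/(q^2*(q - 6))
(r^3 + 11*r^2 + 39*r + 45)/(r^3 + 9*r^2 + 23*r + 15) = (r + 3)/(r + 1)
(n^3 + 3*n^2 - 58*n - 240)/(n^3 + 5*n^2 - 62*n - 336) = (n + 5)/(n + 7)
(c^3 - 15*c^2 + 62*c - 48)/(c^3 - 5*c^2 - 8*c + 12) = (c - 8)/(c + 2)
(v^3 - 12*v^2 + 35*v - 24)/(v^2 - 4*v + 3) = v - 8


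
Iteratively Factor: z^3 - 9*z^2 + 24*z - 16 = (z - 4)*(z^2 - 5*z + 4) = (z - 4)*(z - 1)*(z - 4)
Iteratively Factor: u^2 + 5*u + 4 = (u + 4)*(u + 1)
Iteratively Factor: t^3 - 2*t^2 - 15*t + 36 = (t - 3)*(t^2 + t - 12) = (t - 3)*(t + 4)*(t - 3)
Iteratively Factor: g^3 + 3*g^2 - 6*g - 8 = (g + 1)*(g^2 + 2*g - 8) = (g - 2)*(g + 1)*(g + 4)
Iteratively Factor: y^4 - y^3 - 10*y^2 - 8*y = (y)*(y^3 - y^2 - 10*y - 8) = y*(y + 1)*(y^2 - 2*y - 8) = y*(y + 1)*(y + 2)*(y - 4)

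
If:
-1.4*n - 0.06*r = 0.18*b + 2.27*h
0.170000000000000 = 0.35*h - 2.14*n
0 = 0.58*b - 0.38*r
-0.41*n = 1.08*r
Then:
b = 0.02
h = 0.04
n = -0.07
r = 0.03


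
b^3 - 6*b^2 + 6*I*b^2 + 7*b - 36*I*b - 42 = (b - 6)*(b - I)*(b + 7*I)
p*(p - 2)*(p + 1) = p^3 - p^2 - 2*p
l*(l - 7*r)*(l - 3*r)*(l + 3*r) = l^4 - 7*l^3*r - 9*l^2*r^2 + 63*l*r^3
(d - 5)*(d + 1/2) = d^2 - 9*d/2 - 5/2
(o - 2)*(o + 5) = o^2 + 3*o - 10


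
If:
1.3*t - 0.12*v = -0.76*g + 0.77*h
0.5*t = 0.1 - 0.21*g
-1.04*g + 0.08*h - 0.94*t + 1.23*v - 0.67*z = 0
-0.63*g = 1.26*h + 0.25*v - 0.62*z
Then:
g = 0.586015571329269*z - 0.429273113263153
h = 0.0303779723634058*z + 0.231981624158036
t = 0.380294707570524 - 0.246126539958293*z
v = 0.850135779538676*z - 0.0874191403333573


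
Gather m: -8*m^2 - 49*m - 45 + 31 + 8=-8*m^2 - 49*m - 6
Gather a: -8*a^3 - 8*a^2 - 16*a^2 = -8*a^3 - 24*a^2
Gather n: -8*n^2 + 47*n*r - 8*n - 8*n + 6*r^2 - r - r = -8*n^2 + n*(47*r - 16) + 6*r^2 - 2*r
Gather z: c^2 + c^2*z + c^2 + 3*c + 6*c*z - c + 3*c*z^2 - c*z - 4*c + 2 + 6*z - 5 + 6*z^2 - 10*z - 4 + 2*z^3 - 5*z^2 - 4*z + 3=2*c^2 - 2*c + 2*z^3 + z^2*(3*c + 1) + z*(c^2 + 5*c - 8) - 4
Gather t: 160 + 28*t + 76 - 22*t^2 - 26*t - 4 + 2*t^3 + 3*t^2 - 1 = 2*t^3 - 19*t^2 + 2*t + 231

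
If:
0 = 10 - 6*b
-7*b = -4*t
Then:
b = 5/3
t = 35/12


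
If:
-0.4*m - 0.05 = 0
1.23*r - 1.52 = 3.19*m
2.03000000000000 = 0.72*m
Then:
No Solution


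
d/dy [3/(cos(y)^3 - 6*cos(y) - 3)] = 9*(cos(y)^2 - 2)*sin(y)/(-cos(y)^3 + 6*cos(y) + 3)^2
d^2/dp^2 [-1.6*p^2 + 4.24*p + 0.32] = -3.20000000000000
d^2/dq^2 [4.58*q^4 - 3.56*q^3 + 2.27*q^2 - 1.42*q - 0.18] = 54.96*q^2 - 21.36*q + 4.54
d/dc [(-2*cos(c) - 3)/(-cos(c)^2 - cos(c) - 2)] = (6*cos(c) + cos(2*c))*sin(c)/(cos(c)^2 + cos(c) + 2)^2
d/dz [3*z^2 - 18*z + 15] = 6*z - 18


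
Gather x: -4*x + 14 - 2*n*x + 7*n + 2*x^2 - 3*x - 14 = 7*n + 2*x^2 + x*(-2*n - 7)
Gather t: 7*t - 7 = 7*t - 7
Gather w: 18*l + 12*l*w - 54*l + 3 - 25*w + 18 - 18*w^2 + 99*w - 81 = -36*l - 18*w^2 + w*(12*l + 74) - 60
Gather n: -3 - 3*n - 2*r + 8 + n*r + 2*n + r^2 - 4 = n*(r - 1) + r^2 - 2*r + 1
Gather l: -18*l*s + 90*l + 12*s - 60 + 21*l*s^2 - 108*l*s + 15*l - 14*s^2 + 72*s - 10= l*(21*s^2 - 126*s + 105) - 14*s^2 + 84*s - 70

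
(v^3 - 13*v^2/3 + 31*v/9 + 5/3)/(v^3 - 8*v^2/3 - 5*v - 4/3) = (v^2 - 14*v/3 + 5)/(v^2 - 3*v - 4)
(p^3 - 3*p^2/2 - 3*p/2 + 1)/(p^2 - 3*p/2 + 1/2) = (p^2 - p - 2)/(p - 1)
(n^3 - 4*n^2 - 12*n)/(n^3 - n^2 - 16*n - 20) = n*(n - 6)/(n^2 - 3*n - 10)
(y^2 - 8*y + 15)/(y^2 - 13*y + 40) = (y - 3)/(y - 8)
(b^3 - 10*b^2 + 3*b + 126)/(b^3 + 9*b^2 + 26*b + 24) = (b^2 - 13*b + 42)/(b^2 + 6*b + 8)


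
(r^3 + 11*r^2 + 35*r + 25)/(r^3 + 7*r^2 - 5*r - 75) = (r + 1)/(r - 3)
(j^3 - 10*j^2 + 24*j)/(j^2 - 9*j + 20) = j*(j - 6)/(j - 5)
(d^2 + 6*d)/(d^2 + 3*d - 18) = d/(d - 3)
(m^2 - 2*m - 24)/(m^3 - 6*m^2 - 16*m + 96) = 1/(m - 4)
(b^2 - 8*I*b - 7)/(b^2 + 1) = (b - 7*I)/(b + I)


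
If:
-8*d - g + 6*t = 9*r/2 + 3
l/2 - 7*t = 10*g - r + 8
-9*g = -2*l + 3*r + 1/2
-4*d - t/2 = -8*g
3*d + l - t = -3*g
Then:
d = 19553/11374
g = 6839/11374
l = -63088/5687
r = -53265/5687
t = -500/121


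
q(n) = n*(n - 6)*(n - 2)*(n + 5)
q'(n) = n*(n - 6)*(n - 2) + n*(n - 6)*(n + 5) + n*(n - 2)*(n + 5) + (n - 6)*(n - 2)*(n + 5) = 4*n^3 - 9*n^2 - 56*n + 60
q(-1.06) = -90.23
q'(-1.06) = 104.48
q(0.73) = 28.00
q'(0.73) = 15.88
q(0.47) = 21.75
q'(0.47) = 32.11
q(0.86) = 29.53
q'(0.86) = 7.73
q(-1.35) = -121.33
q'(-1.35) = 109.36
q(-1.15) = -99.72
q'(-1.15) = 106.41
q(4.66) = -160.45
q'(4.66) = 8.38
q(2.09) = -5.21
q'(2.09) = -59.84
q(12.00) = 12240.00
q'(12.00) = 5004.00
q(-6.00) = 576.00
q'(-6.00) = -792.00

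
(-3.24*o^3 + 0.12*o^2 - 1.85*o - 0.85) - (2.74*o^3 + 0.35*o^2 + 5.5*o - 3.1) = -5.98*o^3 - 0.23*o^2 - 7.35*o + 2.25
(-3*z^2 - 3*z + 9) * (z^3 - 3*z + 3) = -3*z^5 - 3*z^4 + 18*z^3 - 36*z + 27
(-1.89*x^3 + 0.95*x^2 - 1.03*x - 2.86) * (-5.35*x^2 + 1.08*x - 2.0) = 10.1115*x^5 - 7.1237*x^4 + 10.3165*x^3 + 12.2886*x^2 - 1.0288*x + 5.72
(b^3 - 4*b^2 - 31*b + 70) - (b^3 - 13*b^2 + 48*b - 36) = 9*b^2 - 79*b + 106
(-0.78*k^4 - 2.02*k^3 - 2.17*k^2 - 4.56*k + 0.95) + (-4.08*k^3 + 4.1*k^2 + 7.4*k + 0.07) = -0.78*k^4 - 6.1*k^3 + 1.93*k^2 + 2.84*k + 1.02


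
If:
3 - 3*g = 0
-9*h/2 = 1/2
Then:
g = 1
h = -1/9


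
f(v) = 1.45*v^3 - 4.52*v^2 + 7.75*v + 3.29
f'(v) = 4.35*v^2 - 9.04*v + 7.75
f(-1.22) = -15.53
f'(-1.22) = 25.25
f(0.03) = 3.52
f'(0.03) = 7.48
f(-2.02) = -42.76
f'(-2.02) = 43.76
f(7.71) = 458.91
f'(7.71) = 196.63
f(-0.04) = 2.97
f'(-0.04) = 8.12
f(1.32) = 8.98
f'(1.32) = 3.40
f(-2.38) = -60.31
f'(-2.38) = 53.91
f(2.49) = 16.95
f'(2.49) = 12.21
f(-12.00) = -3246.19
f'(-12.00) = 742.63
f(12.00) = 1951.01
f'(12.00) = 525.67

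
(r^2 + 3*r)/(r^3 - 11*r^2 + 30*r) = (r + 3)/(r^2 - 11*r + 30)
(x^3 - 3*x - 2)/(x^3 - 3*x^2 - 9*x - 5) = (x - 2)/(x - 5)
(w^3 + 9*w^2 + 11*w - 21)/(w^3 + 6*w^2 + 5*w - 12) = (w + 7)/(w + 4)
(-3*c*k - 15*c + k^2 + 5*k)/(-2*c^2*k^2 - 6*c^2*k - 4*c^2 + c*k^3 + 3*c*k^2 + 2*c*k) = (3*c*k + 15*c - k^2 - 5*k)/(c*(2*c*k^2 + 6*c*k + 4*c - k^3 - 3*k^2 - 2*k))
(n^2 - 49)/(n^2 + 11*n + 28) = (n - 7)/(n + 4)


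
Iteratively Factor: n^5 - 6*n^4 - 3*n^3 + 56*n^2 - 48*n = (n - 1)*(n^4 - 5*n^3 - 8*n^2 + 48*n) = (n - 1)*(n + 3)*(n^3 - 8*n^2 + 16*n) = (n - 4)*(n - 1)*(n + 3)*(n^2 - 4*n) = (n - 4)^2*(n - 1)*(n + 3)*(n)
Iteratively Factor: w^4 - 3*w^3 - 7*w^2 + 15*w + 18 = (w + 2)*(w^3 - 5*w^2 + 3*w + 9) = (w - 3)*(w + 2)*(w^2 - 2*w - 3) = (w - 3)^2*(w + 2)*(w + 1)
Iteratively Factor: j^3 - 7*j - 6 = (j - 3)*(j^2 + 3*j + 2) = (j - 3)*(j + 2)*(j + 1)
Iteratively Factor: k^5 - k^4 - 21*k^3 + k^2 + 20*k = (k - 1)*(k^4 - 21*k^2 - 20*k) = (k - 5)*(k - 1)*(k^3 + 5*k^2 + 4*k) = (k - 5)*(k - 1)*(k + 4)*(k^2 + k) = (k - 5)*(k - 1)*(k + 1)*(k + 4)*(k)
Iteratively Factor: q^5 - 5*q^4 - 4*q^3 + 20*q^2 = (q - 2)*(q^4 - 3*q^3 - 10*q^2) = q*(q - 2)*(q^3 - 3*q^2 - 10*q) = q^2*(q - 2)*(q^2 - 3*q - 10) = q^2*(q - 5)*(q - 2)*(q + 2)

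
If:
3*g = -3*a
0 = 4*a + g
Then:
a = 0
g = 0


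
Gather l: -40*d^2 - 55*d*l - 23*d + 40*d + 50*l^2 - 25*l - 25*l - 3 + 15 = -40*d^2 + 17*d + 50*l^2 + l*(-55*d - 50) + 12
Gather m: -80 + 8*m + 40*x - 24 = 8*m + 40*x - 104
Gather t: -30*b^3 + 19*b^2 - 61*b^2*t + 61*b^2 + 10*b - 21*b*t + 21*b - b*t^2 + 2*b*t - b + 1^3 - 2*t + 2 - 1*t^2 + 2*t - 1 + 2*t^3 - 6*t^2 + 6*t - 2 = -30*b^3 + 80*b^2 + 30*b + 2*t^3 + t^2*(-b - 7) + t*(-61*b^2 - 19*b + 6)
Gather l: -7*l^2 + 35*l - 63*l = -7*l^2 - 28*l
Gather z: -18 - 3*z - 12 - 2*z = -5*z - 30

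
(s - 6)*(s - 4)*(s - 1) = s^3 - 11*s^2 + 34*s - 24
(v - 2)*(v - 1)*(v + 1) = v^3 - 2*v^2 - v + 2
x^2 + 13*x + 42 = (x + 6)*(x + 7)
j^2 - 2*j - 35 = (j - 7)*(j + 5)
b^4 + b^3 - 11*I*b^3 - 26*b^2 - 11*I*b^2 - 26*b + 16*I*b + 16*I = (b - 8*I)*(b - 2*I)*(-I*b - I)*(I*b + 1)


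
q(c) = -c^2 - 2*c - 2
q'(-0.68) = -0.64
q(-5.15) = -18.22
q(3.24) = -18.98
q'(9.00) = -20.00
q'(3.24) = -8.48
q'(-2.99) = 3.98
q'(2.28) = -6.56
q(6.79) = -61.68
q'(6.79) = -15.58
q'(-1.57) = 1.14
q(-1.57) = -1.32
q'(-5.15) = 8.30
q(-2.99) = -4.96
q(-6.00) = -26.00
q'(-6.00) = 10.00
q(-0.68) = -1.10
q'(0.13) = -2.26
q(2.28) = -11.76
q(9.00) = -101.00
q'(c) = -2*c - 2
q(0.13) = -2.28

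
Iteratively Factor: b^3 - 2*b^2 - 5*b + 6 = (b + 2)*(b^2 - 4*b + 3) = (b - 1)*(b + 2)*(b - 3)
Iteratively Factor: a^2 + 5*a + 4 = (a + 4)*(a + 1)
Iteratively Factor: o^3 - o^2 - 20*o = (o - 5)*(o^2 + 4*o) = o*(o - 5)*(o + 4)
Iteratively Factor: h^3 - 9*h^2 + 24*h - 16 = (h - 4)*(h^2 - 5*h + 4) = (h - 4)*(h - 1)*(h - 4)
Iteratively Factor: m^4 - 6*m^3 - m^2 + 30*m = (m + 2)*(m^3 - 8*m^2 + 15*m) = (m - 5)*(m + 2)*(m^2 - 3*m) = m*(m - 5)*(m + 2)*(m - 3)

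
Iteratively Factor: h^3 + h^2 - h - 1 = (h + 1)*(h^2 - 1) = (h - 1)*(h + 1)*(h + 1)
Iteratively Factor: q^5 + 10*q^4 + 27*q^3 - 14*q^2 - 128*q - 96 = (q - 2)*(q^4 + 12*q^3 + 51*q^2 + 88*q + 48) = (q - 2)*(q + 4)*(q^3 + 8*q^2 + 19*q + 12) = (q - 2)*(q + 4)^2*(q^2 + 4*q + 3) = (q - 2)*(q + 1)*(q + 4)^2*(q + 3)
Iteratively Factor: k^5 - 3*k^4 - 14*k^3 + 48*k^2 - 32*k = (k)*(k^4 - 3*k^3 - 14*k^2 + 48*k - 32) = k*(k - 2)*(k^3 - k^2 - 16*k + 16) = k*(k - 4)*(k - 2)*(k^2 + 3*k - 4) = k*(k - 4)*(k - 2)*(k + 4)*(k - 1)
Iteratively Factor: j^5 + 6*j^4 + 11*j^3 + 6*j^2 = (j + 2)*(j^4 + 4*j^3 + 3*j^2) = (j + 2)*(j + 3)*(j^3 + j^2) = j*(j + 2)*(j + 3)*(j^2 + j) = j^2*(j + 2)*(j + 3)*(j + 1)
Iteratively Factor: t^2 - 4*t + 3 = (t - 1)*(t - 3)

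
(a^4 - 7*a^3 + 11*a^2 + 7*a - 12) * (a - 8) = a^5 - 15*a^4 + 67*a^3 - 81*a^2 - 68*a + 96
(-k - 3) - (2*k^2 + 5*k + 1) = -2*k^2 - 6*k - 4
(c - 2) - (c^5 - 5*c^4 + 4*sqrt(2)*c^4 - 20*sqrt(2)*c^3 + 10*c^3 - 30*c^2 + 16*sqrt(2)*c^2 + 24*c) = -c^5 - 4*sqrt(2)*c^4 + 5*c^4 - 10*c^3 + 20*sqrt(2)*c^3 - 16*sqrt(2)*c^2 + 30*c^2 - 23*c - 2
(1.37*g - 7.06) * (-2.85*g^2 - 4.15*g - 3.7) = -3.9045*g^3 + 14.4355*g^2 + 24.23*g + 26.122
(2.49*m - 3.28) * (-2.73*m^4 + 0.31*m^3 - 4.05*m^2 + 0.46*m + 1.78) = -6.7977*m^5 + 9.7263*m^4 - 11.1013*m^3 + 14.4294*m^2 + 2.9234*m - 5.8384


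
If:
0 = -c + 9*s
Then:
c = 9*s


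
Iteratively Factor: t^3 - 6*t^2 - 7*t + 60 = (t + 3)*(t^2 - 9*t + 20) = (t - 4)*(t + 3)*(t - 5)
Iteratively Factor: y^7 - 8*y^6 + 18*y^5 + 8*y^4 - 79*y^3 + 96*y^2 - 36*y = (y - 1)*(y^6 - 7*y^5 + 11*y^4 + 19*y^3 - 60*y^2 + 36*y) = (y - 2)*(y - 1)*(y^5 - 5*y^4 + y^3 + 21*y^2 - 18*y) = (y - 3)*(y - 2)*(y - 1)*(y^4 - 2*y^3 - 5*y^2 + 6*y) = (y - 3)*(y - 2)*(y - 1)*(y + 2)*(y^3 - 4*y^2 + 3*y) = (y - 3)*(y - 2)*(y - 1)^2*(y + 2)*(y^2 - 3*y) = y*(y - 3)*(y - 2)*(y - 1)^2*(y + 2)*(y - 3)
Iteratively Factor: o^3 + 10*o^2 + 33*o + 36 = (o + 3)*(o^2 + 7*o + 12) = (o + 3)*(o + 4)*(o + 3)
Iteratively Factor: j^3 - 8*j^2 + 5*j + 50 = (j + 2)*(j^2 - 10*j + 25) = (j - 5)*(j + 2)*(j - 5)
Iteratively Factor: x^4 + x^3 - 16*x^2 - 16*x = (x + 4)*(x^3 - 3*x^2 - 4*x) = x*(x + 4)*(x^2 - 3*x - 4) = x*(x - 4)*(x + 4)*(x + 1)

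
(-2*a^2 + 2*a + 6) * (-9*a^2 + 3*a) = 18*a^4 - 24*a^3 - 48*a^2 + 18*a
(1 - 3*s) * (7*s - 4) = -21*s^2 + 19*s - 4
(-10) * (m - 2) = 20 - 10*m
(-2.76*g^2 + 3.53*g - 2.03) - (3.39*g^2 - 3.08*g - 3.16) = -6.15*g^2 + 6.61*g + 1.13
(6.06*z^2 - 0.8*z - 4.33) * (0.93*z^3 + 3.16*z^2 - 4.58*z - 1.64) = 5.6358*z^5 + 18.4056*z^4 - 34.3097*z^3 - 19.9572*z^2 + 21.1434*z + 7.1012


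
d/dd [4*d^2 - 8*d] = 8*d - 8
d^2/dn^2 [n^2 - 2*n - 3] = 2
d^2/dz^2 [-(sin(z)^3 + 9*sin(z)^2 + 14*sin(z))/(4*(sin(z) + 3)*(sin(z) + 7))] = (sin(z)^4 + 9*sin(z)^3 + 30*sin(z)^2 + 18*sin(z) - 6)/(4*(sin(z) + 3)^3)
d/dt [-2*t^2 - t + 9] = -4*t - 1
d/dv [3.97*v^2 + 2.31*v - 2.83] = 7.94*v + 2.31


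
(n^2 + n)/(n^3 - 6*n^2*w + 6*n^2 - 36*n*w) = (n + 1)/(n^2 - 6*n*w + 6*n - 36*w)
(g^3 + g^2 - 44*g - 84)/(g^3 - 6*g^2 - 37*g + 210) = (g + 2)/(g - 5)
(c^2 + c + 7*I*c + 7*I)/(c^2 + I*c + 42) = (c + 1)/(c - 6*I)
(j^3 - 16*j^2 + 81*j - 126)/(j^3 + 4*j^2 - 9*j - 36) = (j^2 - 13*j + 42)/(j^2 + 7*j + 12)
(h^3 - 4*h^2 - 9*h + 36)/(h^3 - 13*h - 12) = (h - 3)/(h + 1)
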